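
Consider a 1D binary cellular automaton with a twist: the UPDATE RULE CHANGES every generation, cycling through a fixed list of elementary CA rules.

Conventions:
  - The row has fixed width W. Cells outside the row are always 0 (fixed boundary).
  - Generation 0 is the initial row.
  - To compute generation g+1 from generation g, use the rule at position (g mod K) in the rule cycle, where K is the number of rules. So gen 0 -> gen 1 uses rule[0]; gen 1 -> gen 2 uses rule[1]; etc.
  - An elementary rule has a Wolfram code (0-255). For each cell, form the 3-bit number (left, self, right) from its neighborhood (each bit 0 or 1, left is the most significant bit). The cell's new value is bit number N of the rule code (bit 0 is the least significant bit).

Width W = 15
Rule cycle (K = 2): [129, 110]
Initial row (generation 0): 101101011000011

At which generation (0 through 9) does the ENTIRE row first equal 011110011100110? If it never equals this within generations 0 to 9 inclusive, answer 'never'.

Answer: never

Derivation:
Gen 0: 101101011000011
Gen 1 (rule 129): 000000000011000
Gen 2 (rule 110): 000000000111000
Gen 3 (rule 129): 111111110010011
Gen 4 (rule 110): 100000010110111
Gen 5 (rule 129): 001111000000010
Gen 6 (rule 110): 011001000000110
Gen 7 (rule 129): 000000011110000
Gen 8 (rule 110): 000000110010000
Gen 9 (rule 129): 111110000000111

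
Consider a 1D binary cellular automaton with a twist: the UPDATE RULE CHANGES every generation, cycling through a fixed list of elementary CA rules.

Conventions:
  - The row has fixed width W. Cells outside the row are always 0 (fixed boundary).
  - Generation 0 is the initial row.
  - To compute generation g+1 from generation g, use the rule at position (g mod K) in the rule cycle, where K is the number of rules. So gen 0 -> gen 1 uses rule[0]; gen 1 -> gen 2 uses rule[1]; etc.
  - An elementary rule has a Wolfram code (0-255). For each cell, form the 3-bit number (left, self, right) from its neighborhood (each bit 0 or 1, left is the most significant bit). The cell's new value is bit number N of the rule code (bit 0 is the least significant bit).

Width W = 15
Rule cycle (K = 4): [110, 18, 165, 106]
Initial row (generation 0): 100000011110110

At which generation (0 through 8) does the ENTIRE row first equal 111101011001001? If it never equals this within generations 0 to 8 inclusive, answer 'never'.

Answer: never

Derivation:
Gen 0: 100000011110110
Gen 1 (rule 110): 100000110011110
Gen 2 (rule 18): 010001001100001
Gen 3 (rule 165): 010101000001101
Gen 4 (rule 106): 101010000011110
Gen 5 (rule 110): 111110000110010
Gen 6 (rule 18): 000001001001101
Gen 7 (rule 165): 111101001000011
Gen 8 (rule 106): 100110010000111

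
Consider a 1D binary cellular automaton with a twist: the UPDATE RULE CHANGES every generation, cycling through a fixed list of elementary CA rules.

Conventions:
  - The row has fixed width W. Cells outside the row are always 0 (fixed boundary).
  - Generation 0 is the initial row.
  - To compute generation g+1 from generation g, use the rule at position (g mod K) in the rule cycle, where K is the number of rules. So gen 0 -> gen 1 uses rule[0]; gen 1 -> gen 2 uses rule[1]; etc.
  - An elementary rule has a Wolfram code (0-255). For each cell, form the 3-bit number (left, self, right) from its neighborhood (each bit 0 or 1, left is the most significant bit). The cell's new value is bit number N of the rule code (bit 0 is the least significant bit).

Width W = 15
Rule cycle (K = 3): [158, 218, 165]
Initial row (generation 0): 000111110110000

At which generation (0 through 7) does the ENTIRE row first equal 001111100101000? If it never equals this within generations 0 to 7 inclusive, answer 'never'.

Answer: 1

Derivation:
Gen 0: 000111110110000
Gen 1 (rule 158): 001111100101000
Gen 2 (rule 218): 011111111000100
Gen 3 (rule 165): 001111110010101
Gen 4 (rule 158): 011111101110101
Gen 5 (rule 218): 111111101110000
Gen 6 (rule 165): 011111010100111
Gen 7 (rule 158): 111110010111110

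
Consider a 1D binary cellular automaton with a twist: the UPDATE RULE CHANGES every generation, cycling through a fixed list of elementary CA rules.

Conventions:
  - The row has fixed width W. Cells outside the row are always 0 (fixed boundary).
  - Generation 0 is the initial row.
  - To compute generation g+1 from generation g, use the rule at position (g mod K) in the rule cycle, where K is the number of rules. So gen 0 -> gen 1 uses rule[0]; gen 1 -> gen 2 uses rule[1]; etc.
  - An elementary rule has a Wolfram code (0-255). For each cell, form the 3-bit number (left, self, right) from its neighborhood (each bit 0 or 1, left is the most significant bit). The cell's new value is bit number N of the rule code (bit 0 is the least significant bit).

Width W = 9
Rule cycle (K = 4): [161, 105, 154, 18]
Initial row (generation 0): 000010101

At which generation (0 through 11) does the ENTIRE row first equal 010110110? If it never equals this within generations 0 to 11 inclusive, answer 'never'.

Answer: never

Derivation:
Gen 0: 000010101
Gen 1 (rule 161): 111001010
Gen 2 (rule 105): 101000100
Gen 3 (rule 154): 000101010
Gen 4 (rule 18): 001000001
Gen 5 (rule 161): 100011100
Gen 6 (rule 105): 001010101
Gen 7 (rule 154): 010000000
Gen 8 (rule 18): 101000000
Gen 9 (rule 161): 010011111
Gen 10 (rule 105): 000010001
Gen 11 (rule 154): 000101010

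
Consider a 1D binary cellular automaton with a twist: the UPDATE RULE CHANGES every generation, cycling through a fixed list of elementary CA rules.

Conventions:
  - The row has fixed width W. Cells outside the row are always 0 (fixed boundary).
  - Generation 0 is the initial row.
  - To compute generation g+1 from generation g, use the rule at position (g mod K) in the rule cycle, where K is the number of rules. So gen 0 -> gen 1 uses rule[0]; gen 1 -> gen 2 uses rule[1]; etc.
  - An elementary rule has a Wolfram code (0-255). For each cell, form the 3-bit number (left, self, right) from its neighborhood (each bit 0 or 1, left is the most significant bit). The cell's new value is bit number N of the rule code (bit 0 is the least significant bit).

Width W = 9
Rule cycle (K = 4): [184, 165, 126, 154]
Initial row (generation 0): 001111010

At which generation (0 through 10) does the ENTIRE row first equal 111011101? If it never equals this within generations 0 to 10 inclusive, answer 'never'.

Answer: never

Derivation:
Gen 0: 001111010
Gen 1 (rule 184): 001110101
Gen 2 (rule 165): 100101111
Gen 3 (rule 126): 111111001
Gen 4 (rule 154): 111110110
Gen 5 (rule 184): 111101101
Gen 6 (rule 165): 011010011
Gen 7 (rule 126): 111111111
Gen 8 (rule 154): 111111110
Gen 9 (rule 184): 111111101
Gen 10 (rule 165): 011111011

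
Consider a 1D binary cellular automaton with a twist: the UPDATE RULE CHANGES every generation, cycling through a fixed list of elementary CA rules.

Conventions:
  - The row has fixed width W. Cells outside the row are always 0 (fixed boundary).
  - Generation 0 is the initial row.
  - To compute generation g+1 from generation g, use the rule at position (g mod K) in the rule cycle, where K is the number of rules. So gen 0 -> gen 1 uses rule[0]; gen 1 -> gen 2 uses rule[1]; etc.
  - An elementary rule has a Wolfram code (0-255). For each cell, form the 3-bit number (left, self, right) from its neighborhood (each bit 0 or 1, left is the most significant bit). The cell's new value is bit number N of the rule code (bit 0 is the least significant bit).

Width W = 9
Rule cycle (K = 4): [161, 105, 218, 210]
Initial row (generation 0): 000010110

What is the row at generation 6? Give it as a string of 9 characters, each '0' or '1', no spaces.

Answer: 000000001

Derivation:
Gen 0: 000010110
Gen 1 (rule 161): 111001000
Gen 2 (rule 105): 101000011
Gen 3 (rule 218): 000100111
Gen 4 (rule 210): 001011011
Gen 5 (rule 161): 100100100
Gen 6 (rule 105): 000000001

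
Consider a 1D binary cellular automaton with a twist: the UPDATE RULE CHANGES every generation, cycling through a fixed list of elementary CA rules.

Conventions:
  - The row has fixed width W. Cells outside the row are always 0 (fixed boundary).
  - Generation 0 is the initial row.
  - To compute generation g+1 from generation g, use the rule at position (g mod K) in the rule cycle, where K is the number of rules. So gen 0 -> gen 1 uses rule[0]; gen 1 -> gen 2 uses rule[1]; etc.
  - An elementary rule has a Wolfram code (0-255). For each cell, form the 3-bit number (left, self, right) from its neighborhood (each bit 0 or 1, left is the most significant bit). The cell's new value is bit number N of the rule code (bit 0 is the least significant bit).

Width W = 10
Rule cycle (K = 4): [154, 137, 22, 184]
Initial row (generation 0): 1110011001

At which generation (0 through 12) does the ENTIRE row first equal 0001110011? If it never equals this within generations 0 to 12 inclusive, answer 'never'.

Gen 0: 1110011001
Gen 1 (rule 154): 1101110110
Gen 2 (rule 137): 1001100100
Gen 3 (rule 22): 1110011110
Gen 4 (rule 184): 1101011101
Gen 5 (rule 154): 1000011000
Gen 6 (rule 137): 0011010011
Gen 7 (rule 22): 0100011100
Gen 8 (rule 184): 0010011010
Gen 9 (rule 154): 0101110001
Gen 10 (rule 137): 0001100100
Gen 11 (rule 22): 0010011110
Gen 12 (rule 184): 0001011101

Answer: never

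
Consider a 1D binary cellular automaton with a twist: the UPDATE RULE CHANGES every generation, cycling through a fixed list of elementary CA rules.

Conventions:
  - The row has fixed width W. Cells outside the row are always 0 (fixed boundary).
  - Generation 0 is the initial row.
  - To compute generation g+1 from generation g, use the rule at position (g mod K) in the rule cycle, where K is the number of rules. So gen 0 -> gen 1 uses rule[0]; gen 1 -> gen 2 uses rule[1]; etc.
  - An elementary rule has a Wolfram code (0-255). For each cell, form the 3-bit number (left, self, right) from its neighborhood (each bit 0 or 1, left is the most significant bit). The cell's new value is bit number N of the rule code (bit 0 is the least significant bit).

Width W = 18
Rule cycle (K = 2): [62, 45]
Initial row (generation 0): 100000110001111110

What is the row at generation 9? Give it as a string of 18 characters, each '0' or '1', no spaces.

Gen 0: 100000110001111110
Gen 1 (rule 62): 110001101011000001
Gen 2 (rule 45): 100101011110011101
Gen 3 (rule 62): 111111110001110011
Gen 4 (rule 45): 100000000101000010
Gen 5 (rule 62): 110000001111100111
Gen 6 (rule 45): 100111101000000100
Gen 7 (rule 62): 111100011100001110
Gen 8 (rule 45): 100001010001101000
Gen 9 (rule 62): 110011111011011100

Answer: 110011111011011100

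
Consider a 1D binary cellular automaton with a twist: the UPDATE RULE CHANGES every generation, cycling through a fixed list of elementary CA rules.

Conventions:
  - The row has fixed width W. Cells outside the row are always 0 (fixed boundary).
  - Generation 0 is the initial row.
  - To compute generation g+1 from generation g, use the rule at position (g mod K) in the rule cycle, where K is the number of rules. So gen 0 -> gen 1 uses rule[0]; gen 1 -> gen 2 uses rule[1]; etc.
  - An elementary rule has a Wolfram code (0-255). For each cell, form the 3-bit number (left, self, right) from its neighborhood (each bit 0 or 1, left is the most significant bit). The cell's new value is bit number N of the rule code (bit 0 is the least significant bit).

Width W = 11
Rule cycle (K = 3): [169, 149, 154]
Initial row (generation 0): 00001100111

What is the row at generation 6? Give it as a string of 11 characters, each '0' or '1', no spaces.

Answer: 01101100110

Derivation:
Gen 0: 00001100111
Gen 1 (rule 169): 11101000110
Gen 2 (rule 149): 01001110001
Gen 3 (rule 154): 10111101010
Gen 4 (rule 169): 01111010100
Gen 5 (rule 149): 00110010111
Gen 6 (rule 154): 01101100110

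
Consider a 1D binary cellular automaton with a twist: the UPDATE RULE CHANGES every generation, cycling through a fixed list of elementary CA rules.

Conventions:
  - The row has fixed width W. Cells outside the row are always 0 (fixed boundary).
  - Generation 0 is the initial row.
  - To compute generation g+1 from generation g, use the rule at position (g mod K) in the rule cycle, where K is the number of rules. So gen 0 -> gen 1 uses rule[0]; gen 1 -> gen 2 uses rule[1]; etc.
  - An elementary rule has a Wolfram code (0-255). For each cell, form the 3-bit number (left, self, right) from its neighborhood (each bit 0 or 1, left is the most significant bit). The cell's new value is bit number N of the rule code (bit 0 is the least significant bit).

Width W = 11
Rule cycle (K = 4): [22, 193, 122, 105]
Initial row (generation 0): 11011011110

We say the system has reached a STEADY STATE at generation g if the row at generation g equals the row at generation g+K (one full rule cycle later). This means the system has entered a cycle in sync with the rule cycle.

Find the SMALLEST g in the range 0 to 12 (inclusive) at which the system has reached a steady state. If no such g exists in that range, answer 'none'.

Gen 0: 11011011110
Gen 1 (rule 22): 00000000001
Gen 2 (rule 193): 11111111100
Gen 3 (rule 122): 10000000110
Gen 4 (rule 105): 00111110110
Gen 5 (rule 22): 01000000001
Gen 6 (rule 193): 00011111100
Gen 7 (rule 122): 00110000110
Gen 8 (rule 105): 10110110110
Gen 9 (rule 22): 10000000001
Gen 10 (rule 193): 00111111100
Gen 11 (rule 122): 01100000110
Gen 12 (rule 105): 01101110110
Gen 13 (rule 22): 10000000001
Gen 14 (rule 193): 00111111100
Gen 15 (rule 122): 01100000110
Gen 16 (rule 105): 01101110110

Answer: 9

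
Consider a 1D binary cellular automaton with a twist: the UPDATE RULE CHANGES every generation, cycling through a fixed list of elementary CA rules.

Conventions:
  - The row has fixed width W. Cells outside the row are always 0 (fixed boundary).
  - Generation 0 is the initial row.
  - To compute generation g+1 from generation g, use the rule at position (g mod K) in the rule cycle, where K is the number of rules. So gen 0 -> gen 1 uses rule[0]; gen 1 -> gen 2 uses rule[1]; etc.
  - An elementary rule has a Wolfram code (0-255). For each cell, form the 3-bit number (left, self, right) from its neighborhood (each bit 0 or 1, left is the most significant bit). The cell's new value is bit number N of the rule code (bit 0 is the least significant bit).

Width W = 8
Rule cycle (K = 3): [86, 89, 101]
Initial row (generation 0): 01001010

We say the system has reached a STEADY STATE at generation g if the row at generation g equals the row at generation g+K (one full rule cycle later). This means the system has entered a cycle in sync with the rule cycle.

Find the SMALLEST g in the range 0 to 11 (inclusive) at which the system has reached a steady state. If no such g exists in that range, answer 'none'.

Answer: 9

Derivation:
Gen 0: 01001010
Gen 1 (rule 86): 11111011
Gen 2 (rule 89): 10001011
Gen 3 (rule 101): 10101101
Gen 4 (rule 86): 10100101
Gen 5 (rule 89): 00010000
Gen 6 (rule 101): 11010111
Gen 7 (rule 86): 01010001
Gen 8 (rule 89): 00001100
Gen 9 (rule 101): 11100101
Gen 10 (rule 86): 00111101
Gen 11 (rule 89): 10100100
Gen 12 (rule 101): 11100101
Gen 13 (rule 86): 00111101
Gen 14 (rule 89): 10100100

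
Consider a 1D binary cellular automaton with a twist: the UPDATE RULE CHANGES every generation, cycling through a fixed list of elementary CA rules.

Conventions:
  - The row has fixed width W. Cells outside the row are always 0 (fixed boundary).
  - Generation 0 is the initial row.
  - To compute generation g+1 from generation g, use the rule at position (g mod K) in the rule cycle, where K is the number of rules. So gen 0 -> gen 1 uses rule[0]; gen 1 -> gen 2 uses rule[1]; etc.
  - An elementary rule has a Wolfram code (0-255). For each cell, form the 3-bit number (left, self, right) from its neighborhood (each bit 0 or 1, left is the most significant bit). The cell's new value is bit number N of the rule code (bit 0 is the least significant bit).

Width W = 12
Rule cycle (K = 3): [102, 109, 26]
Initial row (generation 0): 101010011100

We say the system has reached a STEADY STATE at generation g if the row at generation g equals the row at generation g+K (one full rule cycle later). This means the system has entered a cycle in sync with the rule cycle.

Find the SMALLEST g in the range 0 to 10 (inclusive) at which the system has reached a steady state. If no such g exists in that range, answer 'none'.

Gen 0: 101010011100
Gen 1 (rule 102): 111110100100
Gen 2 (rule 109): 100011100101
Gen 3 (rule 26): 010110011000
Gen 4 (rule 102): 111010101000
Gen 5 (rule 109): 101111111011
Gen 6 (rule 26): 001000000010
Gen 7 (rule 102): 011000000110
Gen 8 (rule 109): 011011110110
Gen 9 (rule 26): 110010000101
Gen 10 (rule 102): 010110001111
Gen 11 (rule 109): 011110101001
Gen 12 (rule 26): 110000000110
Gen 13 (rule 102): 010000001010

Answer: none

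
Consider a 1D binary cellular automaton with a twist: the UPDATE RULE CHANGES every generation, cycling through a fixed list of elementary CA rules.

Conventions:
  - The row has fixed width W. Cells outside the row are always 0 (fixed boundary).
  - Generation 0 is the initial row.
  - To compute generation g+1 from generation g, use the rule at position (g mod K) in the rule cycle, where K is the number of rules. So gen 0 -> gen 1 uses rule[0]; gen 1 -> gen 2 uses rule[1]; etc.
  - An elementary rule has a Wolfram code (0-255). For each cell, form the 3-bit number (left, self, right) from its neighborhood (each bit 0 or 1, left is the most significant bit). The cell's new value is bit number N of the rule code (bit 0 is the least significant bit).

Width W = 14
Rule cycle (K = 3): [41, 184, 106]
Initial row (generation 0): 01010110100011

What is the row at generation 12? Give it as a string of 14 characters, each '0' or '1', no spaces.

Gen 0: 01010110100011
Gen 1 (rule 41): 00101101001010
Gen 2 (rule 184): 00011010100101
Gen 3 (rule 106): 00111101001010
Gen 4 (rule 41): 10100010000100
Gen 5 (rule 184): 01010001000010
Gen 6 (rule 106): 10100010000100
Gen 7 (rule 41): 01001000110001
Gen 8 (rule 184): 00100100101000
Gen 9 (rule 106): 01001001010000
Gen 10 (rule 41): 00000000100111
Gen 11 (rule 184): 00000000010110
Gen 12 (rule 106): 00000000101110

Answer: 00000000101110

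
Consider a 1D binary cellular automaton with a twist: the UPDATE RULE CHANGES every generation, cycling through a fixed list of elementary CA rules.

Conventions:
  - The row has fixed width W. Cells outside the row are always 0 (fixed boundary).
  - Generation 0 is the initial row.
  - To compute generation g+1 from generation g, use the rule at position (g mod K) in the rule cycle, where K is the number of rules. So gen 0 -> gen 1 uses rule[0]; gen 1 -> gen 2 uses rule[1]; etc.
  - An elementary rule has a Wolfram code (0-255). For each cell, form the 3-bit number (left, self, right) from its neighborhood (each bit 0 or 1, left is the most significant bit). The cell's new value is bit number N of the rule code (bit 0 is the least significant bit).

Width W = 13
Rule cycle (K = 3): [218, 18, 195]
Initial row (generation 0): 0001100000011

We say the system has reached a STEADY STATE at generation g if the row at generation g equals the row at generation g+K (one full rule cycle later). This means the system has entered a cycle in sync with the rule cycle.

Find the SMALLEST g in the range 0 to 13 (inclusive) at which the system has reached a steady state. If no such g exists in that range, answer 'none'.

Answer: 5

Derivation:
Gen 0: 0001100000011
Gen 1 (rule 218): 0011110000111
Gen 2 (rule 18): 0100001001000
Gen 3 (rule 195): 1001110010011
Gen 4 (rule 218): 0111111101111
Gen 5 (rule 18): 1000000000000
Gen 6 (rule 195): 0011111111111
Gen 7 (rule 218): 0111111111111
Gen 8 (rule 18): 1000000000000
Gen 9 (rule 195): 0011111111111
Gen 10 (rule 218): 0111111111111
Gen 11 (rule 18): 1000000000000
Gen 12 (rule 195): 0011111111111
Gen 13 (rule 218): 0111111111111
Gen 14 (rule 18): 1000000000000
Gen 15 (rule 195): 0011111111111
Gen 16 (rule 218): 0111111111111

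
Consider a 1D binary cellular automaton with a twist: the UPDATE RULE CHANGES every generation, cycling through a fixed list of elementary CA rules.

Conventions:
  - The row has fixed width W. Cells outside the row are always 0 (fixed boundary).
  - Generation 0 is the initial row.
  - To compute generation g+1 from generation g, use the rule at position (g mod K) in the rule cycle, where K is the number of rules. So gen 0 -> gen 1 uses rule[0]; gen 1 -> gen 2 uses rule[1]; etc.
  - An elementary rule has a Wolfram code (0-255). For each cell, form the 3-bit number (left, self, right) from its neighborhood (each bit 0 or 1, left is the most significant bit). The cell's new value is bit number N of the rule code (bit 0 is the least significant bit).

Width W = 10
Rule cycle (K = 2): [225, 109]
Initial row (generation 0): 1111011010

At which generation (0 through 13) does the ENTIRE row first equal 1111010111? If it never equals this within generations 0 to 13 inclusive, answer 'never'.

Gen 0: 1111011010
Gen 1 (rule 225): 0111101100
Gen 2 (rule 109): 0100111101
Gen 3 (rule 225): 0000011110
Gen 4 (rule 109): 1111010010
Gen 5 (rule 225): 0111100000
Gen 6 (rule 109): 0100101111
Gen 7 (rule 225): 0000010111
Gen 8 (rule 109): 1111011101
Gen 9 (rule 225): 0111101110
Gen 10 (rule 109): 0100111010
Gen 11 (rule 225): 0000011100
Gen 12 (rule 109): 1111010101
Gen 13 (rule 225): 0111101010

Answer: never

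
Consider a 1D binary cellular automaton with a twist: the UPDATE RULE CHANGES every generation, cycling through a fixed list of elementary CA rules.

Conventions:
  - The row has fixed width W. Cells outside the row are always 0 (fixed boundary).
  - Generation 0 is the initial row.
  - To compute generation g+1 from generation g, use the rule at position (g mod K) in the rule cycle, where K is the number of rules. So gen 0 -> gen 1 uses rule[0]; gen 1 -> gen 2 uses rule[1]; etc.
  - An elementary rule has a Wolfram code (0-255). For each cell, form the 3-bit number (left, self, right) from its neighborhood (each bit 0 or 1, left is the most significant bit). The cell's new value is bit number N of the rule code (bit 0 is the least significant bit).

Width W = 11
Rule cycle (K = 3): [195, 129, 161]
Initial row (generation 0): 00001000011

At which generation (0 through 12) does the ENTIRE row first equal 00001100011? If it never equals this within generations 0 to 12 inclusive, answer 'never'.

Gen 0: 00001000011
Gen 1 (rule 195): 11110011101
Gen 2 (rule 129): 01100001000
Gen 3 (rule 161): 00001100011
Gen 4 (rule 195): 11110101101
Gen 5 (rule 129): 01100000000
Gen 6 (rule 161): 00001111111
Gen 7 (rule 195): 11110111111
Gen 8 (rule 129): 01100011110
Gen 9 (rule 161): 00001001100
Gen 10 (rule 195): 11110010101
Gen 11 (rule 129): 01100000000
Gen 12 (rule 161): 00001111111

Answer: 3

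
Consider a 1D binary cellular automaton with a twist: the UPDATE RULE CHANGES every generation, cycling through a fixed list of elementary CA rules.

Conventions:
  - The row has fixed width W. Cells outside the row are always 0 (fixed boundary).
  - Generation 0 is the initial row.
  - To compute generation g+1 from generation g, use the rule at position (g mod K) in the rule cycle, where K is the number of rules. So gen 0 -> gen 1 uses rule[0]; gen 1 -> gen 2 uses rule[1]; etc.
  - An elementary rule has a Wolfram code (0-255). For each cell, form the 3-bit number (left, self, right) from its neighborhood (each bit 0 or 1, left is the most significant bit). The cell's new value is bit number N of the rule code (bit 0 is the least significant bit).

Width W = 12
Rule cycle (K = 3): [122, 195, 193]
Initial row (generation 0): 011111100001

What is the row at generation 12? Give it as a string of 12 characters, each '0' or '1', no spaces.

Gen 0: 011111100001
Gen 1 (rule 122): 110000110010
Gen 2 (rule 195): 010111010100
Gen 3 (rule 193): 000011000001
Gen 4 (rule 122): 000111100010
Gen 5 (rule 195): 111011101100
Gen 6 (rule 193): 011001100101
Gen 7 (rule 122): 111111111010
Gen 8 (rule 195): 011111111000
Gen 9 (rule 193): 001111111011
Gen 10 (rule 122): 011000001111
Gen 11 (rule 195): 101011110111
Gen 12 (rule 193): 000001110011

Answer: 000001110011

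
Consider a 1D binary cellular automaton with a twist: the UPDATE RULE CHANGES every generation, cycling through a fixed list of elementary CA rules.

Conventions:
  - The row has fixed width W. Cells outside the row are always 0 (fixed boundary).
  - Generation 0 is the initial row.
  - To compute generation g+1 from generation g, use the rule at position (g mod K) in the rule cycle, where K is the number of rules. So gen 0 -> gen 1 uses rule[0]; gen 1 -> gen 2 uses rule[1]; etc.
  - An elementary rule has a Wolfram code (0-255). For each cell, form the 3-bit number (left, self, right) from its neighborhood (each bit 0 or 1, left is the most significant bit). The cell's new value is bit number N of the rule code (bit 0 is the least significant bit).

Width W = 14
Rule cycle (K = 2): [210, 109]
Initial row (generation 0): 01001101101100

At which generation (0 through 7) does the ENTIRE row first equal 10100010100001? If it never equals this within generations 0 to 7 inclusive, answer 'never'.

Gen 0: 01001101101100
Gen 1 (rule 210): 10110100100110
Gen 2 (rule 109): 11111100100110
Gen 3 (rule 210): 01111111011011
Gen 4 (rule 109): 01000001111111
Gen 5 (rule 210): 10100010111111
Gen 6 (rule 109): 11101011100001
Gen 7 (rule 210): 01100001110010

Answer: never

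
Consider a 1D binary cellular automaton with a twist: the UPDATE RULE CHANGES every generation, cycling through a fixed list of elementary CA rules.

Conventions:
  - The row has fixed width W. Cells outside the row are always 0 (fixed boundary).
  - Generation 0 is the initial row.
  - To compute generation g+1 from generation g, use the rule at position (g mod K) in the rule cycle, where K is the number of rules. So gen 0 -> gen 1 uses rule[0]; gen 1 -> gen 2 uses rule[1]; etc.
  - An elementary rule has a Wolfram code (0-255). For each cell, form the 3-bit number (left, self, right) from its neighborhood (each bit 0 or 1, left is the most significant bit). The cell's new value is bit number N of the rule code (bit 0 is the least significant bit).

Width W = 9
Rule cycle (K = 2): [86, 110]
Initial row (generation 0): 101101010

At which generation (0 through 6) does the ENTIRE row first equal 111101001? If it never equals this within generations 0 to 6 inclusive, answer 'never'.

Answer: never

Derivation:
Gen 0: 101101010
Gen 1 (rule 86): 100101011
Gen 2 (rule 110): 101111111
Gen 3 (rule 86): 100000001
Gen 4 (rule 110): 100000011
Gen 5 (rule 86): 110000101
Gen 6 (rule 110): 110001111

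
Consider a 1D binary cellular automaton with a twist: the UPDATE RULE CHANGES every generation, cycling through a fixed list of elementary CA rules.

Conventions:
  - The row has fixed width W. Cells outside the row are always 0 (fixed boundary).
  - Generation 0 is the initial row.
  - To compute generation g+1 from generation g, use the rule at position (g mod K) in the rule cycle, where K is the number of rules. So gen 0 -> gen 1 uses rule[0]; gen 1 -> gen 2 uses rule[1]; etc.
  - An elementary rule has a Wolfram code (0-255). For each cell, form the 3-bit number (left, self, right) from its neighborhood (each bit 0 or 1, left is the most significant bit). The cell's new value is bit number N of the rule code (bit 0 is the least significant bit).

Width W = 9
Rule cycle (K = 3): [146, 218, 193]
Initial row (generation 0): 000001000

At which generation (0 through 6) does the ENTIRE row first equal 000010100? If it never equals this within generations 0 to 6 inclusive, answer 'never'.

Answer: 1

Derivation:
Gen 0: 000001000
Gen 1 (rule 146): 000010100
Gen 2 (rule 218): 000100010
Gen 3 (rule 193): 110001000
Gen 4 (rule 146): 001010100
Gen 5 (rule 218): 010000010
Gen 6 (rule 193): 000111000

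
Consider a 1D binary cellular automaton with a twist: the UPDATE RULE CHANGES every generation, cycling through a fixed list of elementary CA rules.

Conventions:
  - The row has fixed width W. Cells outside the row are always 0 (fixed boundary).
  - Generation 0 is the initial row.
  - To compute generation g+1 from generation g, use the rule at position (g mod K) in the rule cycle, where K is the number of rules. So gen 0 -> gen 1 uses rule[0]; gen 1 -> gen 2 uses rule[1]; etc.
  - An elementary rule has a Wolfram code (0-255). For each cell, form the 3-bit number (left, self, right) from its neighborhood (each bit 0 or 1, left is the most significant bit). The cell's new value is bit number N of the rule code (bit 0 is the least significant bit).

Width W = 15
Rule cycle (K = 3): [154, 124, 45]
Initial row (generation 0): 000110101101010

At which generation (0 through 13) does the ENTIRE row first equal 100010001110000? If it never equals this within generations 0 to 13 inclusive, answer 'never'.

Answer: 9

Derivation:
Gen 0: 000110101101010
Gen 1 (rule 154): 001100001000001
Gen 2 (rule 124): 001110001100001
Gen 3 (rule 45): 101000101001101
Gen 4 (rule 154): 000101000111000
Gen 5 (rule 124): 000111100101100
Gen 6 (rule 45): 110100000111001
Gen 7 (rule 154): 100010001110110
Gen 8 (rule 124): 110011001011111
Gen 9 (rule 45): 100010001110000
Gen 10 (rule 154): 010101011101000
Gen 11 (rule 124): 011111110111100
Gen 12 (rule 45): 010000001100001
Gen 13 (rule 154): 101000011010010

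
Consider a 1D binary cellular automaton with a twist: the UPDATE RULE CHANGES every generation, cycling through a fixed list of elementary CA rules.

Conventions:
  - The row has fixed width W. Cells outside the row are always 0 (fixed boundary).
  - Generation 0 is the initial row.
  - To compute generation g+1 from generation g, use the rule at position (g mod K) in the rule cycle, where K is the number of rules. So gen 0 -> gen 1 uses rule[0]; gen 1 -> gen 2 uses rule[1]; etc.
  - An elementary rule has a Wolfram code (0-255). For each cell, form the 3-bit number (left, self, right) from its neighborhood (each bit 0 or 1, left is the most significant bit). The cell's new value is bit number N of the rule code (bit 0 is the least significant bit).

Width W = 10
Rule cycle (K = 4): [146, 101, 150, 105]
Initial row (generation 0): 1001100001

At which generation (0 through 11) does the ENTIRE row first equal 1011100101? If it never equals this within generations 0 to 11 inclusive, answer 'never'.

Answer: 10

Derivation:
Gen 0: 1001100001
Gen 1 (rule 146): 0110010010
Gen 2 (rule 101): 0010010010
Gen 3 (rule 150): 0111111111
Gen 4 (rule 105): 0100000001
Gen 5 (rule 146): 1010000010
Gen 6 (rule 101): 1110111010
Gen 7 (rule 150): 0100010011
Gen 8 (rule 105): 0001000011
Gen 9 (rule 146): 0010100100
Gen 10 (rule 101): 1011100101
Gen 11 (rule 150): 1001011101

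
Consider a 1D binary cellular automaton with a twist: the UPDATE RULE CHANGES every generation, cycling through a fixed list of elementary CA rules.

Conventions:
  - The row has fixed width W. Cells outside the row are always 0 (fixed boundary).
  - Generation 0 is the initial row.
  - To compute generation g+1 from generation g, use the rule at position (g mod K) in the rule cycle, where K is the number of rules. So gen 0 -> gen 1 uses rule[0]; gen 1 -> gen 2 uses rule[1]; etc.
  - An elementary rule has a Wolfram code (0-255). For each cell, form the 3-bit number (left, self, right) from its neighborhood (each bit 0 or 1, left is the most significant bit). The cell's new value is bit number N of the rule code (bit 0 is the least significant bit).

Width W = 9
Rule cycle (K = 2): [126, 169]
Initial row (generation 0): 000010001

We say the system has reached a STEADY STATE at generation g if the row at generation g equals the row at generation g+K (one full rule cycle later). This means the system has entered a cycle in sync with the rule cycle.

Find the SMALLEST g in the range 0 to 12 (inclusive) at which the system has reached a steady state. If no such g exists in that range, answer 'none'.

Answer: none

Derivation:
Gen 0: 000010001
Gen 1 (rule 126): 000111011
Gen 2 (rule 169): 110110110
Gen 3 (rule 126): 111111111
Gen 4 (rule 169): 111111110
Gen 5 (rule 126): 100000011
Gen 6 (rule 169): 001111010
Gen 7 (rule 126): 011001111
Gen 8 (rule 169): 010001110
Gen 9 (rule 126): 111011011
Gen 10 (rule 169): 110110110
Gen 11 (rule 126): 111111111
Gen 12 (rule 169): 111111110
Gen 13 (rule 126): 100000011
Gen 14 (rule 169): 001111010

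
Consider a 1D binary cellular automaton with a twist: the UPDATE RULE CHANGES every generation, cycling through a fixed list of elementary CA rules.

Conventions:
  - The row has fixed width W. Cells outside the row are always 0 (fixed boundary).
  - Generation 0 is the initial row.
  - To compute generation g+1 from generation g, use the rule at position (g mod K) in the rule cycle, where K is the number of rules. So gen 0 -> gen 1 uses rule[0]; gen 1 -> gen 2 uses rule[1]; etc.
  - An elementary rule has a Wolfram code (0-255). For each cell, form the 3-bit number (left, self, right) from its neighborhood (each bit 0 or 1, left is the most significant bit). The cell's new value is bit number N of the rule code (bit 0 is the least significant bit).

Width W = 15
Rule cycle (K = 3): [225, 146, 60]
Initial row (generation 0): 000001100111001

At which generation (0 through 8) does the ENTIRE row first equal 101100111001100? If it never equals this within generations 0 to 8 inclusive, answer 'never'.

Answer: never

Derivation:
Gen 0: 000001100111001
Gen 1 (rule 225): 111100100011000
Gen 2 (rule 146): 011011010100100
Gen 3 (rule 60): 010110111110110
Gen 4 (rule 225): 001011011111010
Gen 5 (rule 146): 010000001110001
Gen 6 (rule 60): 011000001001001
Gen 7 (rule 225): 001011100000000
Gen 8 (rule 146): 010001010000000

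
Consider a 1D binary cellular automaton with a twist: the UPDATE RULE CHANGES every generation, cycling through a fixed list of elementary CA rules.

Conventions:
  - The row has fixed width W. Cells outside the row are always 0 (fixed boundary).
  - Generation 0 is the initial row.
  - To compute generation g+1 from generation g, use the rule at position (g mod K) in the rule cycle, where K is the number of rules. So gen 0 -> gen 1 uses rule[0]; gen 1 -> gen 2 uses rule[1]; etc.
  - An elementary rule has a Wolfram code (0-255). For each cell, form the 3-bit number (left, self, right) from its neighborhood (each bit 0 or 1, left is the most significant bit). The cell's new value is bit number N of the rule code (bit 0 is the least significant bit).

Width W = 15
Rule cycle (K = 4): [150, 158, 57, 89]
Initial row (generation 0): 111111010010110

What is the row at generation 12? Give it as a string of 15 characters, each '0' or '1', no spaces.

Answer: 110011110010111

Derivation:
Gen 0: 111111010010110
Gen 1 (rule 150): 011110011110001
Gen 2 (rule 158): 111101111101011
Gen 3 (rule 57): 100011000010110
Gen 4 (rule 89): 011011111000111
Gen 5 (rule 150): 100001110101010
Gen 6 (rule 158): 110011100101011
Gen 7 (rule 57): 101010010010110
Gen 8 (rule 89): 000001001000111
Gen 9 (rule 150): 000011111101010
Gen 10 (rule 158): 000111111001011
Gen 11 (rule 57): 110100000100110
Gen 12 (rule 89): 110011110010111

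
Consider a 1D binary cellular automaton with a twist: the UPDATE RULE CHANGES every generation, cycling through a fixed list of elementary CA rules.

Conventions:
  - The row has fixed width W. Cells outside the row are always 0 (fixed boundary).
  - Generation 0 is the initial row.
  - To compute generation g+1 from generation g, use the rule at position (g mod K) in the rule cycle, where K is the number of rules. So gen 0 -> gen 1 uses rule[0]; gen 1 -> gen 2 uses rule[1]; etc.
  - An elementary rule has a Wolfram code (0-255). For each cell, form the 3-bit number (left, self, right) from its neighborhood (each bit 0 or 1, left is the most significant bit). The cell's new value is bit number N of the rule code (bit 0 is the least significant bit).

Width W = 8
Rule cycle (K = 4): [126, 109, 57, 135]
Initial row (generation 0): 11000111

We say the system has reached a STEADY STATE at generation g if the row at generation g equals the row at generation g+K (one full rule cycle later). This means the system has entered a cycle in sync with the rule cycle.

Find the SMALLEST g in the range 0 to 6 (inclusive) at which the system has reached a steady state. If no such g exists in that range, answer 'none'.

Gen 0: 11000111
Gen 1 (rule 126): 11101101
Gen 2 (rule 109): 10111111
Gen 3 (rule 57): 01100000
Gen 4 (rule 135): 10001111
Gen 5 (rule 126): 11011001
Gen 6 (rule 109): 11111001
Gen 7 (rule 57): 10000100
Gen 8 (rule 135): 10111101
Gen 9 (rule 126): 11100111
Gen 10 (rule 109): 10100101

Answer: none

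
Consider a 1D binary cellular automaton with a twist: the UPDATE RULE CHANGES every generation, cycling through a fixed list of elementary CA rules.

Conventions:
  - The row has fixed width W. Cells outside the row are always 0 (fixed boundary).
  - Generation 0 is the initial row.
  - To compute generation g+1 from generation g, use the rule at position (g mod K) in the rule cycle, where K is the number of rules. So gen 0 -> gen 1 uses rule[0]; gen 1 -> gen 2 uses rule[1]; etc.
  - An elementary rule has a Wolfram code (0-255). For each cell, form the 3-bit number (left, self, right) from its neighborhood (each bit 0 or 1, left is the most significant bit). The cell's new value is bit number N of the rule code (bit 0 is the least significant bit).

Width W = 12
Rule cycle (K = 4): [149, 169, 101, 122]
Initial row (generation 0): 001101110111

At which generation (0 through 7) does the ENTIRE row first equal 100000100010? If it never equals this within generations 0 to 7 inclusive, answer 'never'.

Answer: 1

Derivation:
Gen 0: 001101110111
Gen 1 (rule 149): 100000100010
Gen 2 (rule 169): 001110001000
Gen 3 (rule 101): 100010101011
Gen 4 (rule 122): 010101010111
Gen 5 (rule 149): 010101010010
Gen 6 (rule 169): 001010100000
Gen 7 (rule 101): 101111101111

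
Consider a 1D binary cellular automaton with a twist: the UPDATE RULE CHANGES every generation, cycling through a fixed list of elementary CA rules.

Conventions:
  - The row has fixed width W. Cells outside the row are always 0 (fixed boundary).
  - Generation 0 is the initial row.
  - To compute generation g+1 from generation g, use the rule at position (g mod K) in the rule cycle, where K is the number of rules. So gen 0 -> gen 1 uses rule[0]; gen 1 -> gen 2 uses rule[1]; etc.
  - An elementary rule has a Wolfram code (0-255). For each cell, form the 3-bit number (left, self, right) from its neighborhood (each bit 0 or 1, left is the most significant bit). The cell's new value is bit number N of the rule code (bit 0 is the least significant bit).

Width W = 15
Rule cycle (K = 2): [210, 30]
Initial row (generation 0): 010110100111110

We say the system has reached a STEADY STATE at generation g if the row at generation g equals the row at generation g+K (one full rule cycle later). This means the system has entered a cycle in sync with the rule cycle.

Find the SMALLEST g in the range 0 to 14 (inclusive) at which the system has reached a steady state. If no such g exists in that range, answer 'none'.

Gen 0: 010110100111110
Gen 1 (rule 210): 100010011011111
Gen 2 (rule 30): 110111110010000
Gen 3 (rule 210): 010011111101000
Gen 4 (rule 30): 111110000001100
Gen 5 (rule 210): 011111000010110
Gen 6 (rule 30): 110000100110101
Gen 7 (rule 210): 011001011010000
Gen 8 (rule 30): 110111010011000
Gen 9 (rule 210): 010011001101100
Gen 10 (rule 30): 111110111001010
Gen 11 (rule 210): 011110011110001
Gen 12 (rule 30): 110001110001011
Gen 13 (rule 210): 011010111010001
Gen 14 (rule 30): 110010100011011
Gen 15 (rule 210): 011100010101001
Gen 16 (rule 30): 110010110101111

Answer: none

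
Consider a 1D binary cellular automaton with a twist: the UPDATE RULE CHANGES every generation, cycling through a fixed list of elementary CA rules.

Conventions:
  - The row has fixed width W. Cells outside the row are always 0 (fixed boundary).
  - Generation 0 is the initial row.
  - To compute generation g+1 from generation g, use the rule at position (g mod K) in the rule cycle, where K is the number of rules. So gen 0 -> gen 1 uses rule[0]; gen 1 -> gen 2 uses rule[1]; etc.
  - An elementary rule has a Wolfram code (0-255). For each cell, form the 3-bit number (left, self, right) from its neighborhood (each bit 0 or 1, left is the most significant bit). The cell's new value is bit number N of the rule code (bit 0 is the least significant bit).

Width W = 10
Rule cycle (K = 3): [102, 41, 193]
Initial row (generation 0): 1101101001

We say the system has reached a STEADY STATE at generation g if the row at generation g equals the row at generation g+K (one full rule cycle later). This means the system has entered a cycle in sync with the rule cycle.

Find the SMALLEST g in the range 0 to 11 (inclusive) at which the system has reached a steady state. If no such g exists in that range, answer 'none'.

Gen 0: 1101101001
Gen 1 (rule 102): 0110111011
Gen 2 (rule 41): 0101100110
Gen 3 (rule 193): 0000100010
Gen 4 (rule 102): 0001100110
Gen 5 (rule 41): 1101000100
Gen 6 (rule 193): 0100010001
Gen 7 (rule 102): 1100110011
Gen 8 (rule 41): 1000100010
Gen 9 (rule 193): 0010001000
Gen 10 (rule 102): 0110011000
Gen 11 (rule 41): 0100010011
Gen 12 (rule 193): 0001000001
Gen 13 (rule 102): 0011000011
Gen 14 (rule 41): 1010011010

Answer: none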